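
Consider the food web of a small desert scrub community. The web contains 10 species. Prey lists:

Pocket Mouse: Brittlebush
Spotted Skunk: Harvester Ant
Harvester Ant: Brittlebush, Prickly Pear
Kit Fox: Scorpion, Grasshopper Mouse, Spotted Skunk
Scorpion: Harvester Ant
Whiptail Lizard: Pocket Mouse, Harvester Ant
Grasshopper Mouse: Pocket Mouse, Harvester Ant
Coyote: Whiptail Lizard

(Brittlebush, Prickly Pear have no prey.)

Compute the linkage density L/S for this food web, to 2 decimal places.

L/S = 1.30

There are L = 13 links among S = 10 species.
L/S = 13/10 = 1.3000 ≈ 1.30.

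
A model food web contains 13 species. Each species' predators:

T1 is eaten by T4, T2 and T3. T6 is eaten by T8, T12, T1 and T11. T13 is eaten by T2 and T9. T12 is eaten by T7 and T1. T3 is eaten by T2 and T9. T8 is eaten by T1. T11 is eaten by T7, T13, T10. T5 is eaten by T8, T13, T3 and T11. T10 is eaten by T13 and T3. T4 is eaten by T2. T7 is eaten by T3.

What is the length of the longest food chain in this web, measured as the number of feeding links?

4 links

One longest chain: T6 → T8 → T1 → T4 → T2.
It has 5 species and 4 links.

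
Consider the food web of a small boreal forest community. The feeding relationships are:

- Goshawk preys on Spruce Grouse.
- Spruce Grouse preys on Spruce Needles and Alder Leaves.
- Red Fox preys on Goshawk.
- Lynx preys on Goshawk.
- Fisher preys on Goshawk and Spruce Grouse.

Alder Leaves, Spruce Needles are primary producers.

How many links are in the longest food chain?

3 links

One longest chain: Alder Leaves → Spruce Grouse → Goshawk → Fisher.
It has 4 species and 3 links.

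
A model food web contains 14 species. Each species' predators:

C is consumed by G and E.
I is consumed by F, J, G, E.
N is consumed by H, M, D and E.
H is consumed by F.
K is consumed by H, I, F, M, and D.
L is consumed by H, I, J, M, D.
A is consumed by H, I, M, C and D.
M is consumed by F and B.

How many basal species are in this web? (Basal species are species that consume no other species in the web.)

Basal species (no prey listed): N, K, L, A.
Count: 4.

4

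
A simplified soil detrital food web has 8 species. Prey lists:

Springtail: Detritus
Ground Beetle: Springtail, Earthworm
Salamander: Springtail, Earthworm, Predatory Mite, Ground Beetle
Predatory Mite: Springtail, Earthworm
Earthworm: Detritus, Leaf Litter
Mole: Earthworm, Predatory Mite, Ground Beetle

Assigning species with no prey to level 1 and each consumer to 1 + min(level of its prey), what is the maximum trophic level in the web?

3

Basal resources (level 1): Detritus, Leaf Litter.
Following each consumer down to its lowest-level prey: Detritus → Springtail → Ground Beetle (levels 1 through 3).
All prey of Ground Beetle (Springtail 2, Earthworm 2) are at level 2 or above, so Ground Beetle is at level 1 + 2 = 3.
Every consumer has at least one prey at level 2 or below, so none exceeds level 3.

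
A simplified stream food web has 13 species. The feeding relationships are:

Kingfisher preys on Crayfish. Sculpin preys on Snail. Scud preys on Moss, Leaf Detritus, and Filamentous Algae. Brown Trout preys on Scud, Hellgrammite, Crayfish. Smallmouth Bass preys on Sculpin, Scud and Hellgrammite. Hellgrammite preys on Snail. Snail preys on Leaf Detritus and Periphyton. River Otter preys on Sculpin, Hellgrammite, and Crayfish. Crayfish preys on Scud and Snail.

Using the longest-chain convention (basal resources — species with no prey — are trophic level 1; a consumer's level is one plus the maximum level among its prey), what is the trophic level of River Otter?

Trophic level 4

Leaf Detritus has no prey (basal) → level 1.
Snail eats Leaf Detritus (level 1); other prey at levels: Periphyton 1 → level 2.
Crayfish eats Snail (level 2); other prey at levels: Scud 2 → level 3.
River Otter eats Crayfish (level 3); other prey at levels: Hellgrammite 3, Sculpin 3 → level 4.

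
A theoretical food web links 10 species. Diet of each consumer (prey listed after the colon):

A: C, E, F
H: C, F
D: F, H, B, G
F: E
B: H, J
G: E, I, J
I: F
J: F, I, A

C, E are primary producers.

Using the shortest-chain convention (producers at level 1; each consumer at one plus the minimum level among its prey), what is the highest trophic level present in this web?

3

Producers (level 1): C, E.
Following each consumer down to its lowest-level prey: C → H → B (levels 1 through 3).
All prey of B (H 2, J 3) are at level 2 or above, so B is at level 1 + 2 = 3.
Every consumer has at least one prey at level 2 or below, so none exceeds level 3.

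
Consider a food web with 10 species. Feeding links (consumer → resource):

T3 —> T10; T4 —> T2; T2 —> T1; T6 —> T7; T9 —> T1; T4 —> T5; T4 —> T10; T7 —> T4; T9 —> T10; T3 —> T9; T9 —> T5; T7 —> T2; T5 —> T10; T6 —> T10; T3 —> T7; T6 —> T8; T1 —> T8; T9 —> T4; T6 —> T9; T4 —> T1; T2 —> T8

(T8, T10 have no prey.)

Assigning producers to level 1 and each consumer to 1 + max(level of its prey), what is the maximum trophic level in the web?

6

Producers (level 1): T8, T10.
T8 → T1 → T2 → T4 → T9 → T6 gives T6 level 6.
No species has a prey at level 6, so no species reaches level 7.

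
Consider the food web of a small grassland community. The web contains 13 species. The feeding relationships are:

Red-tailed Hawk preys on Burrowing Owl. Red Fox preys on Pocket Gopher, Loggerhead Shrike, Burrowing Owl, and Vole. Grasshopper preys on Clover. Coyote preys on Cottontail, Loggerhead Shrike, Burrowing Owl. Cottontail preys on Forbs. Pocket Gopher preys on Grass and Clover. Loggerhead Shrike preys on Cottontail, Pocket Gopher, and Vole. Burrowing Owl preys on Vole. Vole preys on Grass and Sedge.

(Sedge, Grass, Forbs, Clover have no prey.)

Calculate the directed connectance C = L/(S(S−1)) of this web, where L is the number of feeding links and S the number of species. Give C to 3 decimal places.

The web has S = 13 species and L = 18 feeding links.
C = L / (S(S−1)) = 18 / 156 = 0.1154 ≈ 0.115.

C = 0.115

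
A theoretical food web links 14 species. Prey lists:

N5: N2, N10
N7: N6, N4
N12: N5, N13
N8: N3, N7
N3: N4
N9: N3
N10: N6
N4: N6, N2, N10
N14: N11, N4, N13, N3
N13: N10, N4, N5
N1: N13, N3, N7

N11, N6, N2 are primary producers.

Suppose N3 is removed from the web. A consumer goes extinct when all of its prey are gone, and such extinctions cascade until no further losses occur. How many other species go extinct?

Remove N3.
Round 1: N9 (all prey gone) → extinct.
No further losses. Total secondary extinctions: 1.

1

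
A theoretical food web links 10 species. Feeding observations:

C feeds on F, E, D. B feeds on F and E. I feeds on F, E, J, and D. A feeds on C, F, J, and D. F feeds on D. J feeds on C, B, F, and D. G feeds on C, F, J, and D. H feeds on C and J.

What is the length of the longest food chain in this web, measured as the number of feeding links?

4 links

One longest chain: D → F → C → J → G.
It has 5 species and 4 links.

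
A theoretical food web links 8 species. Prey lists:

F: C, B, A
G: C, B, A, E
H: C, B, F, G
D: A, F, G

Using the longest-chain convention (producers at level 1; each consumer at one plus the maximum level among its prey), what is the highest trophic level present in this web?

Producers (level 1): C, B, A, E.
C → F → H gives H level 3.
No species has a prey at level 3, so no species reaches level 4.

3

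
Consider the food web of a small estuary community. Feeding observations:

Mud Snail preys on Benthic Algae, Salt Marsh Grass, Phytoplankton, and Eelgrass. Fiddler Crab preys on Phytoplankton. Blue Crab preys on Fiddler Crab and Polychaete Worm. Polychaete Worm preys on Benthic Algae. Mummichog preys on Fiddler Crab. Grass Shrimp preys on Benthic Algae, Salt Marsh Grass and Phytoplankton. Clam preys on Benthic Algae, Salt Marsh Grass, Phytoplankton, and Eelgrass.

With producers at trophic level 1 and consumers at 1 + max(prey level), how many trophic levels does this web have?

3

Producers (level 1): Phytoplankton, Eelgrass, Salt Marsh Grass, Benthic Algae.
Benthic Algae → Polychaete Worm → Blue Crab gives Blue Crab level 3.
No species has a prey at level 3, so no species reaches level 4.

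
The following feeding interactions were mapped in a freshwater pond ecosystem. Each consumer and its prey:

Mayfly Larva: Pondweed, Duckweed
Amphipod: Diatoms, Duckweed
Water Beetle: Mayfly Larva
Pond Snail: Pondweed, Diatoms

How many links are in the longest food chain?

2 links

One longest chain: Pondweed → Mayfly Larva → Water Beetle.
It has 3 species and 2 links.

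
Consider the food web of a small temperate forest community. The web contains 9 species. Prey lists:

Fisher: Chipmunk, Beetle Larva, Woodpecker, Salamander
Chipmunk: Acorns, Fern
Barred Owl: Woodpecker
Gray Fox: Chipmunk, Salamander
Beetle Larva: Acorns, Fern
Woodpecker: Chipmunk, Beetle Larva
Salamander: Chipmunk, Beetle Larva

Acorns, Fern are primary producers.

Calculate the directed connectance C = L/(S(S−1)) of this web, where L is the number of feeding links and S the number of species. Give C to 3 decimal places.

C = 0.208

The web has S = 9 species and L = 15 feeding links.
C = L / (S(S−1)) = 15 / 72 = 0.2083 ≈ 0.208.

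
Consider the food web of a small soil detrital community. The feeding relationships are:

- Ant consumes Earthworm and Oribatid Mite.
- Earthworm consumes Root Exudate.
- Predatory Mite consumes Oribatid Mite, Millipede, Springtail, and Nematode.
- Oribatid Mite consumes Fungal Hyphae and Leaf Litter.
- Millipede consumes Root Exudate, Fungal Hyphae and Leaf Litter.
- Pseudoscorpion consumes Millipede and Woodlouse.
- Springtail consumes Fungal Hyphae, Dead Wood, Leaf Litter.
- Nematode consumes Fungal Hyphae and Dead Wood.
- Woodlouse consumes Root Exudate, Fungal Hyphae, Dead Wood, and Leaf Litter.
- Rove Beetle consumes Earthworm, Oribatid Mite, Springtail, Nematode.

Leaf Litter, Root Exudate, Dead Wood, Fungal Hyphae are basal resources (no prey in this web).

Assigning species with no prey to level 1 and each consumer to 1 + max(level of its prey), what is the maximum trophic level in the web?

Basal resources (level 1): Leaf Litter, Root Exudate, Dead Wood, Fungal Hyphae.
Dead Wood → Nematode → Rove Beetle gives Rove Beetle level 3.
No species has a prey at level 3, so no species reaches level 4.

3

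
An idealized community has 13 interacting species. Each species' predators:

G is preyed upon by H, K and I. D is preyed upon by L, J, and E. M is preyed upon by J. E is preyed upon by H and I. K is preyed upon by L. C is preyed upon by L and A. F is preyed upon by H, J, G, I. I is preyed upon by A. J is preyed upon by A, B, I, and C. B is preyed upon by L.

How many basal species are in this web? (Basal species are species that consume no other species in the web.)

3

Basal species (no prey listed): D, M, F.
Count: 3.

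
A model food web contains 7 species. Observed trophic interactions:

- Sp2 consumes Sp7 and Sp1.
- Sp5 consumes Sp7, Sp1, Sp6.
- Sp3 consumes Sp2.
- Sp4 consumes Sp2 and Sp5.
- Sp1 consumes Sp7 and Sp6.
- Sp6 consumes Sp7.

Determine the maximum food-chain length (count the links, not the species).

4 links

One longest chain: Sp7 → Sp6 → Sp1 → Sp2 → Sp3.
It has 5 species and 4 links.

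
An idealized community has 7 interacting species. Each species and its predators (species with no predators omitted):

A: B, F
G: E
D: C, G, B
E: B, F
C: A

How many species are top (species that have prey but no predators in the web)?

Top species (has prey, but nothing eats it): B, F.
Count: 2.

2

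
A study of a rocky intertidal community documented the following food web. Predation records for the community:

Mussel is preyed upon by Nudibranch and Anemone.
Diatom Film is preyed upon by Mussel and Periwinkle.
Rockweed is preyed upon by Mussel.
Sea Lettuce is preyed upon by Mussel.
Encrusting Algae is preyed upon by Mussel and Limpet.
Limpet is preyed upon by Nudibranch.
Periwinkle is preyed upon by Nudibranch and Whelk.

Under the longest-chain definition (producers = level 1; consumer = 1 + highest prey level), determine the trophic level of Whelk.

Diatom Film is a producer → level 1.
Periwinkle eats Diatom Film → level 2.
Whelk eats Periwinkle → level 3.

Trophic level 3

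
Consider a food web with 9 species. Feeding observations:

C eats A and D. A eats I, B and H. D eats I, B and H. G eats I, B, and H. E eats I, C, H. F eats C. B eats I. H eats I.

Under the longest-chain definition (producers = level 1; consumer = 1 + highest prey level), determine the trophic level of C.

I is a producer → level 1.
H eats I → level 2.
A eats H (level 2); other prey at levels: I 1, B 2 → level 3.
C eats A (level 3); other prey at levels: D 3 → level 4.

Trophic level 4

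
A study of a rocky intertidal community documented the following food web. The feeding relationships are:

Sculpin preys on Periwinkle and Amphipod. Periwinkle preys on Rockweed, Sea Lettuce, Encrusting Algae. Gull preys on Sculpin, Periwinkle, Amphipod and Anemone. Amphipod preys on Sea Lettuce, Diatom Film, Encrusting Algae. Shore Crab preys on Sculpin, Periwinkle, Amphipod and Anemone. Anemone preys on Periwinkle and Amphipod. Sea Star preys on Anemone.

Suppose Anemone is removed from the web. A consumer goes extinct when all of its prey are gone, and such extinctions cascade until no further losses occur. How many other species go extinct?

1

Remove Anemone.
Round 1: Sea Star (all prey gone) → extinct.
No further losses. Total secondary extinctions: 1.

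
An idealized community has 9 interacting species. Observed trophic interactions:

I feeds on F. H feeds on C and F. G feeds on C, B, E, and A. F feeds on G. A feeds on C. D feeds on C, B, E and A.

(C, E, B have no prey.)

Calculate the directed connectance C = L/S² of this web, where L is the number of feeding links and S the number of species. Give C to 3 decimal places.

C = 0.160

The web has S = 9 species and L = 13 feeding links.
C = L / S² = 13 / 81 = 0.1605 ≈ 0.160.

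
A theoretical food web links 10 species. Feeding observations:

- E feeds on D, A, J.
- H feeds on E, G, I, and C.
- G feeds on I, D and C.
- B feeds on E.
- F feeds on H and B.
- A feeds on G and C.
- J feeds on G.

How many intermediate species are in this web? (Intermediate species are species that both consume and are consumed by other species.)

Intermediate species (has both prey and predators): G, J, A, E, H, B.
Count: 6.

6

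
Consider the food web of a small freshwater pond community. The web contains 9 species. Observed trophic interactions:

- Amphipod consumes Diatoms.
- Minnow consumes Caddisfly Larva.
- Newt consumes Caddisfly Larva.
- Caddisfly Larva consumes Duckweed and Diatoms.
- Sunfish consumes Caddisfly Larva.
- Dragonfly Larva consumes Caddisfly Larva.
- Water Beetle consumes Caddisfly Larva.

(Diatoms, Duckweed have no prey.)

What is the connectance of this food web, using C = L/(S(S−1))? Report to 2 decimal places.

The web has S = 9 species and L = 8 feeding links.
C = L / (S(S−1)) = 8 / 72 = 0.1111 ≈ 0.11.

C = 0.11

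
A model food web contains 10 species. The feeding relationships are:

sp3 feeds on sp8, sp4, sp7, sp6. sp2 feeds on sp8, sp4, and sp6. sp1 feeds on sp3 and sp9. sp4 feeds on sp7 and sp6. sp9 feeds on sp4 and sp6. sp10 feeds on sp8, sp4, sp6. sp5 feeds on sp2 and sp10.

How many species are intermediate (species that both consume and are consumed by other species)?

Intermediate species (has both prey and predators): sp4, sp9, sp2, sp10, sp3.
Count: 5.

5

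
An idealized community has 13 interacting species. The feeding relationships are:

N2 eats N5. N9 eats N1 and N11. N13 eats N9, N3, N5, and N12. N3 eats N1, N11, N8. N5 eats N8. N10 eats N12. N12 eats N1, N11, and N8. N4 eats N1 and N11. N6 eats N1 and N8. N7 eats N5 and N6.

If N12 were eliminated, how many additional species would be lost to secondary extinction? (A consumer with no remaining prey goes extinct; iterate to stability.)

Remove N12.
Round 1: N10 (all prey gone) → extinct.
No further losses. Total secondary extinctions: 1.

1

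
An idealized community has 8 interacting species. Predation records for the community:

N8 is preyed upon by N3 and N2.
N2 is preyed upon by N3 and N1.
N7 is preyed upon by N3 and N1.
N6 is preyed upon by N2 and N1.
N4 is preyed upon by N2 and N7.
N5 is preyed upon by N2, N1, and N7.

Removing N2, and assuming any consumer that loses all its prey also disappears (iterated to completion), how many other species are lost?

Remove N2.
Every predator of it retains at least one other prey: N1 still has N5, N6, N7; N3 still has N8, N7.
No consumer loses all prey, so no secondary extinctions occur.

0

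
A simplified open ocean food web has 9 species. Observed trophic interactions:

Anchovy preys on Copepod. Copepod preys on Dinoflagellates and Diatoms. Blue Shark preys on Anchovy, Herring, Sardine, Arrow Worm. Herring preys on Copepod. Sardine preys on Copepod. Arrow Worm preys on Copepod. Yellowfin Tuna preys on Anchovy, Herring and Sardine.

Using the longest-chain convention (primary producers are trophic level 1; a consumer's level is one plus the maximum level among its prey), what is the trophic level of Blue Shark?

Dinoflagellates is a producer → level 1.
Copepod eats Dinoflagellates (level 1); other prey at levels: Diatoms 1 → level 2.
Anchovy eats Copepod → level 3.
Blue Shark eats Anchovy (level 3); other prey at levels: Arrow Worm 3, Sardine 3, Herring 3 → level 4.

Trophic level 4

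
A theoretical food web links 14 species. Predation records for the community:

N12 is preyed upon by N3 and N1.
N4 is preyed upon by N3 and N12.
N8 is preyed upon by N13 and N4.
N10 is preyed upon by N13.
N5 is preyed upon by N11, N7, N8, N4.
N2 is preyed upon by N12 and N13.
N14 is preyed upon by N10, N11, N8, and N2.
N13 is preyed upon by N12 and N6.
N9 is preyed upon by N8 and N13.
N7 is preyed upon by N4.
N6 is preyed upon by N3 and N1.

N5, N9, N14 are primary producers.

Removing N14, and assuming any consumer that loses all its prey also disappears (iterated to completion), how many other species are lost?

Remove N14.
Round 1: N10 (all prey gone), N2 (all prey gone) → extinct.
No further losses. Total secondary extinctions: 2.

2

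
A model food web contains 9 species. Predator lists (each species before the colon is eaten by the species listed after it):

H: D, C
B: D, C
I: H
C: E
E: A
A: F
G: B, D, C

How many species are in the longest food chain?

6 species

One longest chain: G → B → C → E → A → F.
It has 6 species and 5 links.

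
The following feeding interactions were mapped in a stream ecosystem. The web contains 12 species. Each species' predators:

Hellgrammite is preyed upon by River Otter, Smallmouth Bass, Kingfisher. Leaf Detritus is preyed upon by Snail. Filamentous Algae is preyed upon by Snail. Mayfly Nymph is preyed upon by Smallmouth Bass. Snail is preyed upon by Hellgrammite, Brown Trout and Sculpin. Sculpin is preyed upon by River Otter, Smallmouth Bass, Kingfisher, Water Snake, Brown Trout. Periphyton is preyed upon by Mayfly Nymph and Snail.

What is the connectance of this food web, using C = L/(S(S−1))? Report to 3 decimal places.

The web has S = 12 species and L = 16 feeding links.
C = L / (S(S−1)) = 16 / 132 = 0.1212 ≈ 0.121.

C = 0.121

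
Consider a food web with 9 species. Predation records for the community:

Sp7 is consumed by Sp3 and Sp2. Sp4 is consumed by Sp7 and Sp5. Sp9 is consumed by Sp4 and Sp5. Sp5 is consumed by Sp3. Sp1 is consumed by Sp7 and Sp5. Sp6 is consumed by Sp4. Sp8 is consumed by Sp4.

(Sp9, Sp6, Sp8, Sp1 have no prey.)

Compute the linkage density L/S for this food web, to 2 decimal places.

L/S = 1.22

There are L = 11 links among S = 9 species.
L/S = 11/9 = 1.2222 ≈ 1.22.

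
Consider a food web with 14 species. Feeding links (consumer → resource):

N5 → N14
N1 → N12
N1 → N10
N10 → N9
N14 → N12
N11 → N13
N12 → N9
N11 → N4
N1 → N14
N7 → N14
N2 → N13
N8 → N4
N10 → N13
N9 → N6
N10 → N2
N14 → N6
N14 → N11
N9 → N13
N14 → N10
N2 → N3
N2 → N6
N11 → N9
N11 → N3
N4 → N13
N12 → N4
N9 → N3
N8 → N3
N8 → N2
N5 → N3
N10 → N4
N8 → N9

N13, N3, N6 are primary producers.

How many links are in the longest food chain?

One longest chain: N13 → N4 → N10 → N14 → N1.
It has 5 species and 4 links.

4 links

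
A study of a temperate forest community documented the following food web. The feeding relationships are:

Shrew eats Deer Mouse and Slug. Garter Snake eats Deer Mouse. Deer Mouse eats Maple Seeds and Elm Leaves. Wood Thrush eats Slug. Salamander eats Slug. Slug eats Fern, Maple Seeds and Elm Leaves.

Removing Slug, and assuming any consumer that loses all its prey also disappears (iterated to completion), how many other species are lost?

2

Remove Slug.
Round 1: Wood Thrush (all prey gone), Salamander (all prey gone) → extinct.
No further losses. Total secondary extinctions: 2.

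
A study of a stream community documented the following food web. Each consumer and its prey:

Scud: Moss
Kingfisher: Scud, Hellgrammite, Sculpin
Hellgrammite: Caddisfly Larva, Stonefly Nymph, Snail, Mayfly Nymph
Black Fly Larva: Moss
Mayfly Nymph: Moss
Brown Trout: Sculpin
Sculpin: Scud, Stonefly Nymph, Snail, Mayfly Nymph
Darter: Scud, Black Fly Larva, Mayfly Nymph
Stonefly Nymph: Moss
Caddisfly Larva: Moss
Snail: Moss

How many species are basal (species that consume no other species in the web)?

Basal species (no prey listed): Moss.
Count: 1.

1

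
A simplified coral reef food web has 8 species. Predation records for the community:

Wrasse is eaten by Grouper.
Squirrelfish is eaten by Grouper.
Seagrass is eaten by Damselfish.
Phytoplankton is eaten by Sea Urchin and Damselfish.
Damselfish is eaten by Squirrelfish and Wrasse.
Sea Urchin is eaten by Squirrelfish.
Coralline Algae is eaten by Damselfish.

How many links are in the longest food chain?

One longest chain: Phytoplankton → Damselfish → Wrasse → Grouper.
It has 4 species and 3 links.

3 links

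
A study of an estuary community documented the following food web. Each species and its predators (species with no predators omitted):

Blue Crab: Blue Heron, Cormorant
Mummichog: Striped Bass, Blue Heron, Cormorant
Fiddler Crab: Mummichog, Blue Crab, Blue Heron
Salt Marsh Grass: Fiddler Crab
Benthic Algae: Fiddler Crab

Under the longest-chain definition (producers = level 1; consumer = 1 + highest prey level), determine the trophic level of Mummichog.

Salt Marsh Grass is a producer → level 1.
Fiddler Crab eats Salt Marsh Grass (level 1); other prey at levels: Benthic Algae 1 → level 2.
Mummichog eats Fiddler Crab → level 3.

Trophic level 3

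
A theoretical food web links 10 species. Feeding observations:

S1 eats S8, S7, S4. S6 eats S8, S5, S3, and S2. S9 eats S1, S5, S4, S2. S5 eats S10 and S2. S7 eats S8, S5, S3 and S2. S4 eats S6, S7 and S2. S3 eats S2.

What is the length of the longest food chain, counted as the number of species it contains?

One longest chain: S2 → S3 → S6 → S4 → S1 → S9.
It has 6 species and 5 links.

6 species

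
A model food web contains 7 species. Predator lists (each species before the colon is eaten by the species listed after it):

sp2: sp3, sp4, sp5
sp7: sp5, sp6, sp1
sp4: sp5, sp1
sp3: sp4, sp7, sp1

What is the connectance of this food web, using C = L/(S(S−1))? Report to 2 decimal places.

C = 0.26

The web has S = 7 species and L = 11 feeding links.
C = L / (S(S−1)) = 11 / 42 = 0.2619 ≈ 0.26.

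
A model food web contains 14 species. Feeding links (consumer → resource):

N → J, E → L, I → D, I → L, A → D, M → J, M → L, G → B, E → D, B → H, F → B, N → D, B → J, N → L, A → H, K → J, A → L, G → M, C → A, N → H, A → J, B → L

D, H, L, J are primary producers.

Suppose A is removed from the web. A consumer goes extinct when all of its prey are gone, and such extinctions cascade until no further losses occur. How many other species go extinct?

1

Remove A.
Round 1: C (all prey gone) → extinct.
No further losses. Total secondary extinctions: 1.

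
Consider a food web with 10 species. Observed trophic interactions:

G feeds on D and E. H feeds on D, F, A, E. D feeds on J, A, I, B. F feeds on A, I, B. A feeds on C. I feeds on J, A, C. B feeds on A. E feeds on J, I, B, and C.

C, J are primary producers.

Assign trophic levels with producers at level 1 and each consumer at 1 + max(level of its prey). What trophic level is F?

Trophic level 4

C is a producer → level 1.
A eats C → level 2.
I eats A (level 2); other prey at levels: C 1, J 1 → level 3.
F eats I (level 3); other prey at levels: A 2, B 3 → level 4.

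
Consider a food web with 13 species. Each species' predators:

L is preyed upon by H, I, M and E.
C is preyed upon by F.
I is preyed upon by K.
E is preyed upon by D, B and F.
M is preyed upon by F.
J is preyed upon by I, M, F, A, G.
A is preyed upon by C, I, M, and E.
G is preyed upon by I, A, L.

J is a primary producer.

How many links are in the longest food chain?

One longest chain: J → G → L → I → K.
It has 5 species and 4 links.

4 links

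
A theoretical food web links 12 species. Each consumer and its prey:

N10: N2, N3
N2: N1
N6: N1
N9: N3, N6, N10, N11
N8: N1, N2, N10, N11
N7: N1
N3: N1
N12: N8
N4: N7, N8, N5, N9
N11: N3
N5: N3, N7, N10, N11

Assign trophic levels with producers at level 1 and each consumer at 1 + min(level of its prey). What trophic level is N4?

Trophic level 3

N1 is a producer → level 1.
N7 eats N1 → level 2.
N4 eats N7 → level 3.
No prey of N4 is below level 2, so 3 is the minimum.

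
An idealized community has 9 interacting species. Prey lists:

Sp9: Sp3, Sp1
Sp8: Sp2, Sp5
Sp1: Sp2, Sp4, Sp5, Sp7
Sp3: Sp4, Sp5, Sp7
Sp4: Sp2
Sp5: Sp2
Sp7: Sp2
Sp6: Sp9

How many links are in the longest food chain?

4 links

One longest chain: Sp2 → Sp4 → Sp3 → Sp9 → Sp6.
It has 5 species and 4 links.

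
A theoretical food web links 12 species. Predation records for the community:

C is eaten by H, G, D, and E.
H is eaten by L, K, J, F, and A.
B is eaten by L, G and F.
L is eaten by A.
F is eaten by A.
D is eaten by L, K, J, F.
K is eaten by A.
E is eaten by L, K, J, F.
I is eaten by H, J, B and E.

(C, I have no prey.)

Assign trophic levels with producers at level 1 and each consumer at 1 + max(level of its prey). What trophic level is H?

Trophic level 2

C is a producer → level 1.
H eats C (level 1); other prey at levels: I 1 → level 2.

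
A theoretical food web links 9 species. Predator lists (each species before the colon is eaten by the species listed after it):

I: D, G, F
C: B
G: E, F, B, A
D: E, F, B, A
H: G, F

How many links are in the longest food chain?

One longest chain: I → D → E.
It has 3 species and 2 links.

2 links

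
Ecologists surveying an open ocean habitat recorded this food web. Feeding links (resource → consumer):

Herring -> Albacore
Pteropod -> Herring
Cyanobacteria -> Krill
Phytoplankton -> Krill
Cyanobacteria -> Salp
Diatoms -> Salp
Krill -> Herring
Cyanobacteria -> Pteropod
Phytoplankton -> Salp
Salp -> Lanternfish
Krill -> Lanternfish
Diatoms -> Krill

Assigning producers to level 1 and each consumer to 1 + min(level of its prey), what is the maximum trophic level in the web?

4

Producers (level 1): Diatoms, Cyanobacteria, Phytoplankton.
Following each consumer down to its lowest-level prey: Cyanobacteria → Pteropod → Herring → Albacore (levels 1 through 4).
All prey of Albacore (Herring 3) are at level 3 or above, so Albacore is at level 1 + 3 = 4.
Every consumer has at least one prey at level 3 or below, so none exceeds level 4.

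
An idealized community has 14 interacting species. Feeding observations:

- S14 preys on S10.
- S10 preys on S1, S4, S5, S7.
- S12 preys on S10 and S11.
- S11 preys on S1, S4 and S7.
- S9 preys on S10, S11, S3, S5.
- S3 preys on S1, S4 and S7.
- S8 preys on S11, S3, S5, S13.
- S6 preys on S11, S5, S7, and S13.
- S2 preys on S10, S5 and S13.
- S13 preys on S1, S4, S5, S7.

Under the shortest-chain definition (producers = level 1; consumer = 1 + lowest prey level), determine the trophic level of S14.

Trophic level 3

S1 is a producer → level 1.
S10 eats S1 → level 2.
S14 eats S10 → level 3.
No prey of S14 is below level 2, so 3 is the minimum.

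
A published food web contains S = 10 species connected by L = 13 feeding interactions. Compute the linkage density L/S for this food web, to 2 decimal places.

There are L = 13 links among S = 10 species.
L/S = 13/10 = 1.3000 ≈ 1.30.

L/S = 1.30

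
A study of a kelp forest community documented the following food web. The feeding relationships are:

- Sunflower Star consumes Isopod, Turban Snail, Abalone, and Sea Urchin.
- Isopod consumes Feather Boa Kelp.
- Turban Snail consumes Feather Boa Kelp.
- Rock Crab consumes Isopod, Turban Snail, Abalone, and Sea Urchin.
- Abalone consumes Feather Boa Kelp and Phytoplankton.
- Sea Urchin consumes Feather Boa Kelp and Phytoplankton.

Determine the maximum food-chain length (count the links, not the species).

2 links

One longest chain: Feather Boa Kelp → Sea Urchin → Rock Crab.
It has 3 species and 2 links.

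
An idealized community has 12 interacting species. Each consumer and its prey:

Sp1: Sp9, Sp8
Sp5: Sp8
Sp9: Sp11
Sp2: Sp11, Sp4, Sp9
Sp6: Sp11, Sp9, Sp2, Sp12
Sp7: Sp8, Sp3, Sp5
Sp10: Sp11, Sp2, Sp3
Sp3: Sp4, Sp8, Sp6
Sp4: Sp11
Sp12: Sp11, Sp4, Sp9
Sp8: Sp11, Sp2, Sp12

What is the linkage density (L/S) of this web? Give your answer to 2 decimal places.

There are L = 27 links among S = 12 species.
L/S = 27/12 = 2.2500 ≈ 2.25.

L/S = 2.25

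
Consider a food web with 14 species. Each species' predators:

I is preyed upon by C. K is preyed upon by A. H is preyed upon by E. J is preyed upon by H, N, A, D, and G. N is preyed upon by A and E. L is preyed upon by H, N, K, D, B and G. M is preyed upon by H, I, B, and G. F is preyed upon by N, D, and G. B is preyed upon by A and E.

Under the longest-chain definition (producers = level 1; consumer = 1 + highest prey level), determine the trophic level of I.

M is a producer → level 1.
I eats M → level 2.

Trophic level 2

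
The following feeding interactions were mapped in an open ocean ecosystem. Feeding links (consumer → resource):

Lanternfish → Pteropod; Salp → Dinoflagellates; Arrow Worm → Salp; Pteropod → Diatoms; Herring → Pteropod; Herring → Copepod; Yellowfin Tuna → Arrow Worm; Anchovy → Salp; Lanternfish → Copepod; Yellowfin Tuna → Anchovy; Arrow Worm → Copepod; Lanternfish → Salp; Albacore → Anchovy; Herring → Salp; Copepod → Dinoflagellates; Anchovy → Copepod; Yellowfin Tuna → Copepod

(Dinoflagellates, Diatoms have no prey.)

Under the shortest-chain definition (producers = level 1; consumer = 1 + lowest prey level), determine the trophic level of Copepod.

Trophic level 2

Dinoflagellates is a producer → level 1.
Copepod eats Dinoflagellates → level 2.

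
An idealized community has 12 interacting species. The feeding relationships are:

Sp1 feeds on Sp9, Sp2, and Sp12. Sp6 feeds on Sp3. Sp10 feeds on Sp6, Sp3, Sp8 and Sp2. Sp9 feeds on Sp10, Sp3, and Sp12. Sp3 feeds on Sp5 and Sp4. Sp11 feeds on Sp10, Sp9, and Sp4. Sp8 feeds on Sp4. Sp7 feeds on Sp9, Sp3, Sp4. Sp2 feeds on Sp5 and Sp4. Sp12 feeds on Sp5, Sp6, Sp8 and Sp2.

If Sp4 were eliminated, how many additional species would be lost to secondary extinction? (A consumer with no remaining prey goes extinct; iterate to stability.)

1

Remove Sp4.
Round 1: Sp8 (all prey gone) → extinct.
No further losses. Total secondary extinctions: 1.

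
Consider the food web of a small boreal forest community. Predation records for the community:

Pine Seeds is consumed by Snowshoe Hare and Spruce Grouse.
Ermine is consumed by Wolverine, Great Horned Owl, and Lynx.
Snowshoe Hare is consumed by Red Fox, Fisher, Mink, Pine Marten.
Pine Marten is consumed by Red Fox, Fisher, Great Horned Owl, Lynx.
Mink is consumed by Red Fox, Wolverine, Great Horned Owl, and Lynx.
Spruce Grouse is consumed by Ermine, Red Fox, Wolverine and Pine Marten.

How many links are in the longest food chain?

One longest chain: Pine Seeds → Spruce Grouse → Ermine → Wolverine.
It has 4 species and 3 links.

3 links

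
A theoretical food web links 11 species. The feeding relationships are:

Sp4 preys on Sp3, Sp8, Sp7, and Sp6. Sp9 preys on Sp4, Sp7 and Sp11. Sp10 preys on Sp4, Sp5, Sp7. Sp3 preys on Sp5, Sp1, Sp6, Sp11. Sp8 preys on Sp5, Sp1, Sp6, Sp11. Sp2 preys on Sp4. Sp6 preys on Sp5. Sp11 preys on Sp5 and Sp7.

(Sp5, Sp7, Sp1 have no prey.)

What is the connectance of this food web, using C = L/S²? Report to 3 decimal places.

C = 0.182

The web has S = 11 species and L = 22 feeding links.
C = L / S² = 22 / 121 = 0.1818 ≈ 0.182.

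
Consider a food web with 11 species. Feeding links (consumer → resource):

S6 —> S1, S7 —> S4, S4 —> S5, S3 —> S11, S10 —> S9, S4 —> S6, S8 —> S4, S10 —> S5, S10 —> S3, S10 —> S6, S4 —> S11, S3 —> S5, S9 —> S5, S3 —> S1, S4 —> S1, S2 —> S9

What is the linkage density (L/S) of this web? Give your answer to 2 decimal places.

There are L = 16 links among S = 11 species.
L/S = 16/11 = 1.4545 ≈ 1.45.

L/S = 1.45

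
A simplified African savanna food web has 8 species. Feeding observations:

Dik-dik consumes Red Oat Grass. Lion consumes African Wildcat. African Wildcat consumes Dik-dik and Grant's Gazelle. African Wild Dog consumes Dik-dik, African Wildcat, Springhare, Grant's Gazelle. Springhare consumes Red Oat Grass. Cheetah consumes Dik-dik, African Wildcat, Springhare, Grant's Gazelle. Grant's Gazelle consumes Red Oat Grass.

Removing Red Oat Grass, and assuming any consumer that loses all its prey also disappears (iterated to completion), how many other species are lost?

7

Remove Red Oat Grass.
Round 1: Springhare (all prey gone), Grant's Gazelle (all prey gone), Dik-dik (all prey gone) → extinct.
Round 2: African Wildcat (all prey gone) → extinct.
Round 3: African Wild Dog (all prey gone), Cheetah (all prey gone), Lion (all prey gone) → extinct.
No further losses. Total secondary extinctions: 7.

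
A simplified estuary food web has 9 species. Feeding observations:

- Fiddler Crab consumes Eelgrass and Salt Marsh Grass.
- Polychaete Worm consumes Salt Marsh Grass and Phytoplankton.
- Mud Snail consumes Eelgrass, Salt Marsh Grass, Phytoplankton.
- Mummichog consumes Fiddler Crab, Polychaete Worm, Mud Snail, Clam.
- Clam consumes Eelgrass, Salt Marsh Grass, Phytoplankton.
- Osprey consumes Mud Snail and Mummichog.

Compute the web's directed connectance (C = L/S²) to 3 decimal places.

C = 0.198

The web has S = 9 species and L = 16 feeding links.
C = L / S² = 16 / 81 = 0.1975 ≈ 0.198.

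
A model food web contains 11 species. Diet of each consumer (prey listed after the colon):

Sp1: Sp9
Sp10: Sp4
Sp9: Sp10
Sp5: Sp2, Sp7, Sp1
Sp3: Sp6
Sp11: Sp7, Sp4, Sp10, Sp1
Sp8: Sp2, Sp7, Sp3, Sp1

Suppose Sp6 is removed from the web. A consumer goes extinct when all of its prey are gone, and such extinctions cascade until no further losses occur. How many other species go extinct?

1

Remove Sp6.
Round 1: Sp3 (all prey gone) → extinct.
No further losses. Total secondary extinctions: 1.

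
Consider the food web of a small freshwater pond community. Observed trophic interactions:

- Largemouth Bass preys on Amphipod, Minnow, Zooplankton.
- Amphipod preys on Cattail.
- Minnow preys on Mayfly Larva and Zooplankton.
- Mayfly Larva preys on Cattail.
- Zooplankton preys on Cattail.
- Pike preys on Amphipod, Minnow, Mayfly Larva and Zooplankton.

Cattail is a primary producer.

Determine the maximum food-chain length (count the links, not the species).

3 links

One longest chain: Cattail → Zooplankton → Minnow → Largemouth Bass.
It has 4 species and 3 links.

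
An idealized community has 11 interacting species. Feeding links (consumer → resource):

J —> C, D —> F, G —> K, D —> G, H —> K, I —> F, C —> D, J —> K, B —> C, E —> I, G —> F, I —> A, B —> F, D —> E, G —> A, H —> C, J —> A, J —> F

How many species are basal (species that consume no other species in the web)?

3

Basal species (no prey listed): K, A, F.
Count: 3.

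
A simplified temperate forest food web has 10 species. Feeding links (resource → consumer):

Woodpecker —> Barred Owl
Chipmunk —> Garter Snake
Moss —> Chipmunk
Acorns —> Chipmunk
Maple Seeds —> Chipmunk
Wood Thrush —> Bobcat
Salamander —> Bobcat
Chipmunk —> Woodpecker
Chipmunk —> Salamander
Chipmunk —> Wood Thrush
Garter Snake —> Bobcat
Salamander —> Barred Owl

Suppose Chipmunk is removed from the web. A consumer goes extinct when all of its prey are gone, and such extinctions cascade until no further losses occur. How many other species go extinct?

Remove Chipmunk.
Round 1: Garter Snake (all prey gone), Wood Thrush (all prey gone), Salamander (all prey gone), Woodpecker (all prey gone) → extinct.
Round 2: Barred Owl (all prey gone), Bobcat (all prey gone) → extinct.
No further losses. Total secondary extinctions: 6.

6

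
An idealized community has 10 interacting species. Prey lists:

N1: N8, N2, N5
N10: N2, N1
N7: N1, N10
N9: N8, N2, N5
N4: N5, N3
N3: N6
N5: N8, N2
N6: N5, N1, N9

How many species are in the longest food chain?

One longest chain: N8 → N5 → N1 → N6 → N3 → N4.
It has 6 species and 5 links.

6 species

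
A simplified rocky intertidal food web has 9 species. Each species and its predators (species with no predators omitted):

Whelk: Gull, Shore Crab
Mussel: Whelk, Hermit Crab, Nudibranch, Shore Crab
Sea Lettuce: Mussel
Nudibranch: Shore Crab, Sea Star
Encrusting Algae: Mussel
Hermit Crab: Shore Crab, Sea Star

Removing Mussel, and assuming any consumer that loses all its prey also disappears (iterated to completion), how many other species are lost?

6

Remove Mussel.
Round 1: Whelk (all prey gone), Hermit Crab (all prey gone), Nudibranch (all prey gone) → extinct.
Round 2: Gull (all prey gone), Shore Crab (all prey gone), Sea Star (all prey gone) → extinct.
No further losses. Total secondary extinctions: 6.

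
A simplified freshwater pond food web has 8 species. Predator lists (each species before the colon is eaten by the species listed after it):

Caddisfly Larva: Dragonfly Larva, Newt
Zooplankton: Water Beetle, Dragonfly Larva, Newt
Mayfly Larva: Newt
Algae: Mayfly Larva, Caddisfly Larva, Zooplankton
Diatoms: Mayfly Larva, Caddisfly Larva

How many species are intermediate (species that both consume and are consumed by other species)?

3

Intermediate species (has both prey and predators): Mayfly Larva, Caddisfly Larva, Zooplankton.
Count: 3.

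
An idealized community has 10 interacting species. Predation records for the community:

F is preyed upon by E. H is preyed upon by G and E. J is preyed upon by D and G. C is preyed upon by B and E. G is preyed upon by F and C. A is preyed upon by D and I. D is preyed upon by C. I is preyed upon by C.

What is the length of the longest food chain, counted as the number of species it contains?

One longest chain: H → G → C → E.
It has 4 species and 3 links.

4 species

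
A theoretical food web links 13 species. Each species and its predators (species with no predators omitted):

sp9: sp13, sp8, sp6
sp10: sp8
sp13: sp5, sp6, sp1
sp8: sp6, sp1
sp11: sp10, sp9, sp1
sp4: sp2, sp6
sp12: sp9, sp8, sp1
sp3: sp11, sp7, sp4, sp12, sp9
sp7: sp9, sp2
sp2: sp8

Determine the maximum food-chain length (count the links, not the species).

4 links

One longest chain: sp3 → sp11 → sp9 → sp13 → sp5.
It has 5 species and 4 links.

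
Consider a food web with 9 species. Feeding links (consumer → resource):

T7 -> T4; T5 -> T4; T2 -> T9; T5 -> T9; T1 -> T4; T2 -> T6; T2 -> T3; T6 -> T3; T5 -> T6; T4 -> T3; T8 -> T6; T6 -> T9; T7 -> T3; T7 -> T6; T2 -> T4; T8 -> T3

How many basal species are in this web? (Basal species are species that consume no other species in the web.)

2

Basal species (no prey listed): T9, T3.
Count: 2.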